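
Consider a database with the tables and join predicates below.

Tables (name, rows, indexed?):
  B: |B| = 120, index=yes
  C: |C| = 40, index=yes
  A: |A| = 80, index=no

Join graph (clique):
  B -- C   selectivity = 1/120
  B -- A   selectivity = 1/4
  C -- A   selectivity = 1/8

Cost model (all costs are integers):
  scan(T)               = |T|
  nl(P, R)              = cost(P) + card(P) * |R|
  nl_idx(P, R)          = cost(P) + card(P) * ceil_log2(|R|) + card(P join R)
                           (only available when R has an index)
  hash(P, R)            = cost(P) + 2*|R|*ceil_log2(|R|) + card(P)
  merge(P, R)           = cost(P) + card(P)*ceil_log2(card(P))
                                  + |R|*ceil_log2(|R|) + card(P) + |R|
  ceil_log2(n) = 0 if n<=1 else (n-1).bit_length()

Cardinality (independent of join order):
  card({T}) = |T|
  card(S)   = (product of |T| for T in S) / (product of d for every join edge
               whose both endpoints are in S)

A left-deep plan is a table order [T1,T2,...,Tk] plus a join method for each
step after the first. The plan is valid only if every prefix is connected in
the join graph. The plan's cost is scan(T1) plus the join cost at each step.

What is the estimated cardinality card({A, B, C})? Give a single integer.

100

Tables in S: A(80), B(120), C(40)
Edges inside S: B-C(d=120), B-A(d=4), C-A(d=8)
numerator = 80 * 120 * 40 = 384000
denominator = 120 * 4 * 8 = 3840
card(S) = 384000 / 3840 = 100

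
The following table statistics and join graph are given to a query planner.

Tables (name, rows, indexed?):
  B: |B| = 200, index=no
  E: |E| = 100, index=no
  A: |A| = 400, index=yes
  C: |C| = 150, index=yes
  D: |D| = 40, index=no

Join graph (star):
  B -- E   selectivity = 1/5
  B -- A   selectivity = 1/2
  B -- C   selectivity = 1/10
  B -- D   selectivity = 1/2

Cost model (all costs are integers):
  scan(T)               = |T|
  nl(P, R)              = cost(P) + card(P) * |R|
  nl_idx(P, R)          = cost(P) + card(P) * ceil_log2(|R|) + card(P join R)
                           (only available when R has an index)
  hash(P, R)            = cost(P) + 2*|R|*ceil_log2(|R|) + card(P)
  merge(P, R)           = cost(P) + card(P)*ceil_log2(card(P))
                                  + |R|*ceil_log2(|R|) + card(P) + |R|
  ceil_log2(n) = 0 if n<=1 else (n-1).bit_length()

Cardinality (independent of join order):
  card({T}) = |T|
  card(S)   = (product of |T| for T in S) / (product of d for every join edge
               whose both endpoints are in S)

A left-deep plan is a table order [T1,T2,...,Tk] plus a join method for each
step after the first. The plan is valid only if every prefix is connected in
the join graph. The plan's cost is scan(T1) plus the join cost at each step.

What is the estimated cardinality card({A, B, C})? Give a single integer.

600000

Tables in S: A(400), B(200), C(150)
Edges inside S: B-A(d=2), B-C(d=10)
numerator = 400 * 200 * 150 = 12000000
denominator = 2 * 10 = 20
card(S) = 12000000 / 20 = 600000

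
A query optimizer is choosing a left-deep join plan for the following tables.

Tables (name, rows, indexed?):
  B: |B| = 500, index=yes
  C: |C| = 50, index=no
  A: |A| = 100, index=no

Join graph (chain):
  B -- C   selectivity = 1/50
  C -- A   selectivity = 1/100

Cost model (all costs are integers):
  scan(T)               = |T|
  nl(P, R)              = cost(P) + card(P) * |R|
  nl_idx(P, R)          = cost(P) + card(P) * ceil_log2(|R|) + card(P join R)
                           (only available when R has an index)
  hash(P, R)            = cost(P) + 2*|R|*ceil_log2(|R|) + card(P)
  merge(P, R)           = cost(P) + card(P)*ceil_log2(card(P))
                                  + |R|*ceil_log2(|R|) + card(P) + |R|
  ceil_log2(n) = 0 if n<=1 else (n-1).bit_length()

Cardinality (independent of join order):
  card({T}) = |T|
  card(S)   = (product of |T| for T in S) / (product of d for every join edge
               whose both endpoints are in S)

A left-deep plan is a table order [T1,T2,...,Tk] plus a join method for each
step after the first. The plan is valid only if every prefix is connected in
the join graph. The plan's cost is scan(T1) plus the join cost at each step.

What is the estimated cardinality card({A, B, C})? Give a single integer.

Tables in S: A(100), B(500), C(50)
Edges inside S: B-C(d=50), C-A(d=100)
numerator = 100 * 500 * 50 = 2500000
denominator = 50 * 100 = 5000
card(S) = 2500000 / 5000 = 500

500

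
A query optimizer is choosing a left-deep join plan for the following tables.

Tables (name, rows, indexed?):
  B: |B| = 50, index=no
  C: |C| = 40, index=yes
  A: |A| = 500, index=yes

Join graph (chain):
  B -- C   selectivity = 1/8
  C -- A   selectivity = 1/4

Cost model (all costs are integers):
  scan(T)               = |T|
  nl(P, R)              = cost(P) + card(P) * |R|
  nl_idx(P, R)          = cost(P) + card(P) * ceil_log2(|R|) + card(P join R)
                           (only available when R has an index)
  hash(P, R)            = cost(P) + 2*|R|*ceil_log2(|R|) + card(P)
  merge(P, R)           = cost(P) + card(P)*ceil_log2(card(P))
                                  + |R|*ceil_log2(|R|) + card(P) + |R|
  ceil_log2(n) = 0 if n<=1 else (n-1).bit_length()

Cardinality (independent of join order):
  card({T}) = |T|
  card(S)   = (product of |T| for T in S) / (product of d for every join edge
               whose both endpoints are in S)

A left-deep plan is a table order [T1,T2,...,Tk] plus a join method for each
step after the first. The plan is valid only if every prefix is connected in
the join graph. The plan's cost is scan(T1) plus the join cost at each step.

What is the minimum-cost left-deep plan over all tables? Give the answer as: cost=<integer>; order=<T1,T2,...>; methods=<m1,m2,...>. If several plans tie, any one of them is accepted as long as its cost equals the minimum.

cost=7080; order=A,C,B; methods=hash,hash

Selinger DP (subsets sized 1..n):
  {B}: scan cost=50, card=50
  {C}: scan cost=40, card=40
  {A}: scan cost=500, card=500
  {BC}: card=250; try (C,hash)→580, (C,nl_idx)→600, (B,merge)→670, (C,merge)→680, (B,hash)→680, (B,nl)→2040 …(+1); best=580 via (C,hash)
  {AC}: card=5000; try (C,hash)→1480, (A,merge)→5320, (A,nl_idx)→5400, (C,merge)→5780, (C,nl_idx)→8500, (A,hash)→9080 …(+2); best=1480 via (C,hash)
  {ABC}: card=31250; try (B,hash)→7080, (A,merge)→7830, (A,hash)→9830, (A,nl_idx)→34080, (B,merge)→71830, (A,nl)→125580 …(+1); best=7080 via (B,hash)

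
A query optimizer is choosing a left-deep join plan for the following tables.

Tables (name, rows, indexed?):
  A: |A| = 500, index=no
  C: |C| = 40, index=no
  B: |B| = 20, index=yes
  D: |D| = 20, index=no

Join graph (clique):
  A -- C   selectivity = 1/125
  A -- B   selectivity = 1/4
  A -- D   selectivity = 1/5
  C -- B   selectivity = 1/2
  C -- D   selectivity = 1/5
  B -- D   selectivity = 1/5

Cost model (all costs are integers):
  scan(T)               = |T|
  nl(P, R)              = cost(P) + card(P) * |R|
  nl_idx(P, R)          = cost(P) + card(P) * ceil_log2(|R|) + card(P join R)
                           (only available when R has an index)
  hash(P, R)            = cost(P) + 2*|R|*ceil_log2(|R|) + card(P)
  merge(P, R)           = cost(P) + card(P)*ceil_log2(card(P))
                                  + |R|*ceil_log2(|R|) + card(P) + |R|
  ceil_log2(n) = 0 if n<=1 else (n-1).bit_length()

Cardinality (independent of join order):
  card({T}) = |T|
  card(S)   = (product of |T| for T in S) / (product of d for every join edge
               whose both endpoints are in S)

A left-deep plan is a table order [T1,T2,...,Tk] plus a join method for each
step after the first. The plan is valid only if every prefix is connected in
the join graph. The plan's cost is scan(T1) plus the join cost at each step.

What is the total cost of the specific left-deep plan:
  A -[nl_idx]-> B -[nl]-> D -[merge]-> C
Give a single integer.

79780

step 1: scan A: cost=500, card=500
step 2: join B via nl_idx
    card(P join B) = 500*20/(4) = 2500
    cost = 500 + 500*5 + 2500 = 5500
step 3: join D via nl
    card(P join D) = 2500*20/(5*5) = 2000
    cost = 5500 + 2500*20 = 55500
step 4: join C via merge
    card(P join C) = 2000*40/(125*2*5) = 64
    cost = 55500 + 2000*11 + 40*6 + 2000 + 40 = 79780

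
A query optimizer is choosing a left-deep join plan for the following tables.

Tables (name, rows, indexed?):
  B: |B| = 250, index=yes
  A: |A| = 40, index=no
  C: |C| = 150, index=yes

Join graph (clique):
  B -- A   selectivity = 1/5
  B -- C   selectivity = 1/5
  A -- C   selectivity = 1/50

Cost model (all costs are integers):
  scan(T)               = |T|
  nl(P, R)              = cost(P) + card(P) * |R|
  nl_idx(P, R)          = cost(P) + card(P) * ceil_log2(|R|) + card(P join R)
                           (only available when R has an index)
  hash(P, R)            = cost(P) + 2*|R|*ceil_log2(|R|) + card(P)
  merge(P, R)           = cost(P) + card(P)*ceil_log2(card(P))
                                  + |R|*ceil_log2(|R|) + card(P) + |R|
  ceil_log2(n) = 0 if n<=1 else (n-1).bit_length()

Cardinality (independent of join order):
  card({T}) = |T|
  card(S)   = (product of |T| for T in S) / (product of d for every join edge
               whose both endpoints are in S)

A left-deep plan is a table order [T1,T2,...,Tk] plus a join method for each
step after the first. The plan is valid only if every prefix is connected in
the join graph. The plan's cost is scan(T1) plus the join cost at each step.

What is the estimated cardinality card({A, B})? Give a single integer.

Tables in S: A(40), B(250)
Edges inside S: B-A(d=5)
numerator = 40 * 250 = 10000
denominator = 5 = 5
card(S) = 10000 / 5 = 2000

2000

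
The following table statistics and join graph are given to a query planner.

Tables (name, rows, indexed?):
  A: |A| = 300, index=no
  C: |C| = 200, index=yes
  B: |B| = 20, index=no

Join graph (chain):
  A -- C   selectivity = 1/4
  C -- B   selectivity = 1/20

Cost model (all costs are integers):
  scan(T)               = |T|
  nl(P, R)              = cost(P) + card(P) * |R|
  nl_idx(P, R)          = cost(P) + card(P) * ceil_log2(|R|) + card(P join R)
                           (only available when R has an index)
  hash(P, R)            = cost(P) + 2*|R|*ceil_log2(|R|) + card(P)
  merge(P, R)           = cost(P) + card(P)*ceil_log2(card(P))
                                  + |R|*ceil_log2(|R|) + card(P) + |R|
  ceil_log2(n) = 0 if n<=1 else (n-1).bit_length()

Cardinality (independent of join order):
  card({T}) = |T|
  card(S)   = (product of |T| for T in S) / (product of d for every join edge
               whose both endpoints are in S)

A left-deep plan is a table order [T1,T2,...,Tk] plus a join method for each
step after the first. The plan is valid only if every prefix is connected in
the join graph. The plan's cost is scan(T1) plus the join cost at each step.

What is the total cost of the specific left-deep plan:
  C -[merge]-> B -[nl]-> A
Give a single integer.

62120

step 1: scan C: cost=200, card=200
step 2: join B via merge
    card(P join B) = 200*20/(20) = 200
    cost = 200 + 200*8 + 20*5 + 200 + 20 = 2120
step 3: join A via nl
    card(P join A) = 200*300/(4) = 15000
    cost = 2120 + 200*300 = 62120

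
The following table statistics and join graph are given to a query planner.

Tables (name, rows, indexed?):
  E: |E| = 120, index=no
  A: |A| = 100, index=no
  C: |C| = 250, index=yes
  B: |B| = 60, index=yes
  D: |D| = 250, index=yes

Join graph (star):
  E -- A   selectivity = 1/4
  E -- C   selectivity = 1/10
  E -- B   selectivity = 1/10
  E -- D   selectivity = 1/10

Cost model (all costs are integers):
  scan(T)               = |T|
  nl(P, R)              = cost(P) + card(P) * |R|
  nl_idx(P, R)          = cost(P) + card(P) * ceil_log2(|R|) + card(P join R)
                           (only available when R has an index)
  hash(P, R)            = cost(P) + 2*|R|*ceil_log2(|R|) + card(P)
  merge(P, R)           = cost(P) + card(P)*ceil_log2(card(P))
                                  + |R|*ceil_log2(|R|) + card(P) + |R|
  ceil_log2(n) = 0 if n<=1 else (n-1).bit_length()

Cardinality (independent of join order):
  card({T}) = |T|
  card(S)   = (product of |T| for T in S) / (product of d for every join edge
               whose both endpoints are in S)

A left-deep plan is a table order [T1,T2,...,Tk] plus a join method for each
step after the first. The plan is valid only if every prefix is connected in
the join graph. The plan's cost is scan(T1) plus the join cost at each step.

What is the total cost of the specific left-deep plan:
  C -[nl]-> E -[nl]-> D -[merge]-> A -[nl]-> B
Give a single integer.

114631050

step 1: scan C: cost=250, card=250
step 2: join E via nl
    card(P join E) = 250*120/(10) = 3000
    cost = 250 + 250*120 = 30250
step 3: join D via nl
    card(P join D) = 3000*250/(10) = 75000
    cost = 30250 + 3000*250 = 780250
step 4: join A via merge
    card(P join A) = 75000*100/(4) = 1875000
    cost = 780250 + 75000*17 + 100*7 + 75000 + 100 = 2131050
step 5: join B via nl
    card(P join B) = 1875000*60/(10) = 11250000
    cost = 2131050 + 1875000*60 = 114631050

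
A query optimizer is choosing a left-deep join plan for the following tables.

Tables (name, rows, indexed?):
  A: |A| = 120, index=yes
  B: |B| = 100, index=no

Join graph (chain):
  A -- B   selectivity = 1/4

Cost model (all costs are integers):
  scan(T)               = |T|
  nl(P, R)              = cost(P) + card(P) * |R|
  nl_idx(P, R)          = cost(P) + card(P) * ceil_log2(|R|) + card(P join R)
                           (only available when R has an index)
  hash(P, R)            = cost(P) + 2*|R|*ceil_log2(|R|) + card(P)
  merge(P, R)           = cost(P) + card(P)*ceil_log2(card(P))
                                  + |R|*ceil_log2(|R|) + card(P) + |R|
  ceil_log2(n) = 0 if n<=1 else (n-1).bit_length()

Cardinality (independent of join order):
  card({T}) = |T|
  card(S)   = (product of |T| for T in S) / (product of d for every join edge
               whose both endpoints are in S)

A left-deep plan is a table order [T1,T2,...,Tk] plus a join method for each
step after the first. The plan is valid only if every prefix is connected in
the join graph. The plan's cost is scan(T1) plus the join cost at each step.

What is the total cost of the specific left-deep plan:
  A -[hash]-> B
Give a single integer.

1640

step 1: scan A: cost=120, card=120
step 2: join B via hash
    card(P join B) = 120*100/(4) = 3000
    cost = 120 + 2*100*7 + 120 = 1640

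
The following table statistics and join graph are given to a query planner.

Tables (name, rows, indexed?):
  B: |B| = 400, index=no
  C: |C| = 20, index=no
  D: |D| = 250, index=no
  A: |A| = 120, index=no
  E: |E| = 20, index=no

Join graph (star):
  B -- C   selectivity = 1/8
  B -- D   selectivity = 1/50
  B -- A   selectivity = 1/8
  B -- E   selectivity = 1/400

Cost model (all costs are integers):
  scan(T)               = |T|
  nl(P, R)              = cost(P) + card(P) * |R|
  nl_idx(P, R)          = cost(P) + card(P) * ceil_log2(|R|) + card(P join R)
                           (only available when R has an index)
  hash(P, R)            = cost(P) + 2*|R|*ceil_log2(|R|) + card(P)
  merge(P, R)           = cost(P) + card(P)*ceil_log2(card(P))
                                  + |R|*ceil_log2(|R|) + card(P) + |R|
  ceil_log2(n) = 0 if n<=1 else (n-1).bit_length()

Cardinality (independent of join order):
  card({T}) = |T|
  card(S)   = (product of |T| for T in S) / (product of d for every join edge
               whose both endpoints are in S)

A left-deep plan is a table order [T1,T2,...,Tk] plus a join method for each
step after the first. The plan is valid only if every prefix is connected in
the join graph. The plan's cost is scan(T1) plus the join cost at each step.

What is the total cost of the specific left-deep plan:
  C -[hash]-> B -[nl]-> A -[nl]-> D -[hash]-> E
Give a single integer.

step 1: scan C: cost=20, card=20
step 2: join B via hash
    card(P join B) = 20*400/(8) = 1000
    cost = 20 + 2*400*9 + 20 = 7240
step 3: join A via nl
    card(P join A) = 1000*120/(8) = 15000
    cost = 7240 + 1000*120 = 127240
step 4: join D via nl
    card(P join D) = 15000*250/(50) = 75000
    cost = 127240 + 15000*250 = 3877240
step 5: join E via hash
    card(P join E) = 75000*20/(400) = 3750
    cost = 3877240 + 2*20*5 + 75000 = 3952440

3952440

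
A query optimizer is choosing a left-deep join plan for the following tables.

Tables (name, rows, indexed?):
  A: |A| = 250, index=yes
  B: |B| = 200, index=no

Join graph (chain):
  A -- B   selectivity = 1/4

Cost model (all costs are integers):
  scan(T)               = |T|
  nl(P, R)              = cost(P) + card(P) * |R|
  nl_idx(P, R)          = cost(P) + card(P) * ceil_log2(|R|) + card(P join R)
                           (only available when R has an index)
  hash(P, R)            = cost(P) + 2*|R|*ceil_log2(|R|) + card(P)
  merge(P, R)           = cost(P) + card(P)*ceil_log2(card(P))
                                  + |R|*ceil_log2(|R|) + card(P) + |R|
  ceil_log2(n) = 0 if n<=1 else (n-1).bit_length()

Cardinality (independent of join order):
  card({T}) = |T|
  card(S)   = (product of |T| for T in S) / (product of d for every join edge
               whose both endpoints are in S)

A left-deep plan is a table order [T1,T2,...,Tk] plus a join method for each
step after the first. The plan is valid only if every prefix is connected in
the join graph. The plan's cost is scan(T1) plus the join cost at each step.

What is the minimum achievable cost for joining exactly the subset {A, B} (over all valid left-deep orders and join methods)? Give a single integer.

Selinger DP over subsets of {A,B}:
  {A}: scan cost=250, card=250
  {B}: scan cost=200, card=200
  {AB}: card=12500; try (B,hash)→3700, (A,merge)→4250, (B,merge)→4300, (A,hash)→4400, (A,nl_idx)→14300, (A,nl)→50200 …(+1); best=3700 via (B,hash)

3700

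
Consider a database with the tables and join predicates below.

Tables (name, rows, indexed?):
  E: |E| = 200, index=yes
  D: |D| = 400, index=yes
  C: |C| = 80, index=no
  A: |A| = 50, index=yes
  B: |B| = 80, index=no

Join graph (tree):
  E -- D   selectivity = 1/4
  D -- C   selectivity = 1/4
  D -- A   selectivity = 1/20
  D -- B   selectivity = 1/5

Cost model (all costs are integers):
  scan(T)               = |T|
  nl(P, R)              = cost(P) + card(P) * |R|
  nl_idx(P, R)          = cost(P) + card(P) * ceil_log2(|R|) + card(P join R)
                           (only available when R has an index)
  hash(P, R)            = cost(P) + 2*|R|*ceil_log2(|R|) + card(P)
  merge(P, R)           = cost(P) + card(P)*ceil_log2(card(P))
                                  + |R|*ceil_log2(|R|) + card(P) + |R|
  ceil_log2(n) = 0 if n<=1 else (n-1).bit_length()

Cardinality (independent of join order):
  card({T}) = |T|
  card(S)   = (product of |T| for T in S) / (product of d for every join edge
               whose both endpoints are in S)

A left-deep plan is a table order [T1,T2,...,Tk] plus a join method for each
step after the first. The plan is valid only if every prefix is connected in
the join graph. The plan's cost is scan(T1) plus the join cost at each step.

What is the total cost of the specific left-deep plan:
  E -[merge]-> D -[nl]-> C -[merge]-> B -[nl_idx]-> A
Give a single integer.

64006640

step 1: scan E: cost=200, card=200
step 2: join D via merge
    card(P join D) = 200*400/(4) = 20000
    cost = 200 + 200*8 + 400*9 + 200 + 400 = 6000
step 3: join C via nl
    card(P join C) = 20000*80/(4) = 400000
    cost = 6000 + 20000*80 = 1606000
step 4: join B via merge
    card(P join B) = 400000*80/(5) = 6400000
    cost = 1606000 + 400000*19 + 80*7 + 400000 + 80 = 9606640
step 5: join A via nl_idx
    card(P join A) = 6400000*50/(20) = 16000000
    cost = 9606640 + 6400000*6 + 16000000 = 64006640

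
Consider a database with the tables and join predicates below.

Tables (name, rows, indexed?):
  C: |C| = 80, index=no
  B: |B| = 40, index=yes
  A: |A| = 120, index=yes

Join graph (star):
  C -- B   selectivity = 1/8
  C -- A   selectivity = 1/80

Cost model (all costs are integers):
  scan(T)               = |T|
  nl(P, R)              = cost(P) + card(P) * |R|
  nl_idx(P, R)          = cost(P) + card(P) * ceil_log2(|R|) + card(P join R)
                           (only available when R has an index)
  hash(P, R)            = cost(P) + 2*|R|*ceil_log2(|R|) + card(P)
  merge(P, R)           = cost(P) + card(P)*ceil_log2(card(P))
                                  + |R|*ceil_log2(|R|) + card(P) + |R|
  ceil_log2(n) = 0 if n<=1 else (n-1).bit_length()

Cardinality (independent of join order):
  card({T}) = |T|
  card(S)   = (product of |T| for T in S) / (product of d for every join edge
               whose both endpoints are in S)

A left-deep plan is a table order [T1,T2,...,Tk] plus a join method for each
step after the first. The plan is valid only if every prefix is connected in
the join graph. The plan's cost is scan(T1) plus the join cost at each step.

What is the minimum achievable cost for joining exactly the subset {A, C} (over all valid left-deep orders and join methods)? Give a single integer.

760

Selinger DP over subsets of {A,C}:
  {C}: scan cost=80, card=80
  {A}: scan cost=120, card=120
  {AC}: card=120; try (A,nl_idx)→760, (C,hash)→1360, (A,merge)→1680, (C,merge)→1720, (A,hash)→1840, (A,nl)→9680 …(+1); best=760 via (A,nl_idx)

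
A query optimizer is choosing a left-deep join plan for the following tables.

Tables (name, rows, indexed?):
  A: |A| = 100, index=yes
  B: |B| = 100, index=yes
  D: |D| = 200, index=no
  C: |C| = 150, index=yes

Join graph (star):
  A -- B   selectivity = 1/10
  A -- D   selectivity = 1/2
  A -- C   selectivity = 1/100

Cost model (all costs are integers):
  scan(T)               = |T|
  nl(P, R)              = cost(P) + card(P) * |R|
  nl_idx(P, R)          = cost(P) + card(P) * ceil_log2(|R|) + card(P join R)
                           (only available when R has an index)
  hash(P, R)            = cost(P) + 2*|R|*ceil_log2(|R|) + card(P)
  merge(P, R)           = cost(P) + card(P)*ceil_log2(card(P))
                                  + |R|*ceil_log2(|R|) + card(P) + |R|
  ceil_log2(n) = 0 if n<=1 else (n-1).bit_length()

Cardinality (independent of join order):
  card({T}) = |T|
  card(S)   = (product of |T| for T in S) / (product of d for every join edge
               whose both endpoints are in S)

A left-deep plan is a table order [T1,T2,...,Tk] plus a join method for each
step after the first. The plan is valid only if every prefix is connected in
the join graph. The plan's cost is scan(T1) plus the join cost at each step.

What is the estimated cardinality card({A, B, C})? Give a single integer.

1500

Tables in S: A(100), B(100), C(150)
Edges inside S: A-B(d=10), A-C(d=100)
numerator = 100 * 100 * 150 = 1500000
denominator = 10 * 100 = 1000
card(S) = 1500000 / 1000 = 1500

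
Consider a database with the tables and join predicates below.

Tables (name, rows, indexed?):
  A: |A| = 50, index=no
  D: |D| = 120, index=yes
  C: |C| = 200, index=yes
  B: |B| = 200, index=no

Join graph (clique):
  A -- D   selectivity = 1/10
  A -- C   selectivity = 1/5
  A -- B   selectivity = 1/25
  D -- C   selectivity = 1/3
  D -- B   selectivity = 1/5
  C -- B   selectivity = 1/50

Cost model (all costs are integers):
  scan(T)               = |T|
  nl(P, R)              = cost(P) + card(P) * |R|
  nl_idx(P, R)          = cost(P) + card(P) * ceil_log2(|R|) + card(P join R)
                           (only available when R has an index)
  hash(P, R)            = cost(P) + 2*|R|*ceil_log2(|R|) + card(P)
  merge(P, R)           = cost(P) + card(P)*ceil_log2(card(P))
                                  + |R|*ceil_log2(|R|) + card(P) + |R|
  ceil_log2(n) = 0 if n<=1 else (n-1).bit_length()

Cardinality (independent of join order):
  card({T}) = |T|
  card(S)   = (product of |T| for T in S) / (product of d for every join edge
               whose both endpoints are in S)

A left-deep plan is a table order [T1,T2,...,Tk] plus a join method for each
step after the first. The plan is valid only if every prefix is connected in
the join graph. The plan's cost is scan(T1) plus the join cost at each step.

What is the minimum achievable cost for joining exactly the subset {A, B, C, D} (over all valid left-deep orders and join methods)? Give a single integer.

6000

Selinger DP over subsets of {A,B,C,D}:
  {A}: scan cost=50, card=50
  {D}: scan cost=120, card=120
  {C}: scan cost=200, card=200
  {B}: scan cost=200, card=200
  {AD}: card=600; try (A,hash)→840, (D,nl_idx)→1000, (D,merge)→1360, (A,merge)→1430, (D,hash)→1780, (D,nl)→6050 …(+1); best=840 via (A,hash)
  {AC}: card=2000; try (A,hash)→1000, (C,merge)→2200, (A,merge)→2350, (C,nl_idx)→2450, (C,hash)→3300, (C,nl)→10050 …(+1); best=1000 via (A,hash)
  {AB}: card=400; try (A,hash)→1000, (B,merge)→2200, (A,merge)→2350, (B,hash)→3300, (B,nl)→10050, (A,nl)→10200; best=1000 via (A,hash)
  {CD}: card=8000; try (D,hash)→2080, (C,merge)→2880, (D,merge)→2960, (C,hash)→3440, (C,nl_idx)→9080, (D,nl_idx)→9600 …(+2); best=2080 via (D,hash)
  {BD}: card=4800; try (D,hash)→2080, (B,merge)→2880, (D,merge)→2960, (B,hash)→3440, (D,nl_idx)→6400, (B,nl)→24120 …(+1); best=2080 via (D,hash)
  {BC}: card=800; try (C,nl_idx)→2600, (C,hash)→3600, (B,hash)→3600, (C,merge)→3800, (B,merge)→3800, (C,nl)→40200 …(+1); best=2600 via (C,nl_idx)
  {ACD}: card=8000; try (C,hash)→4640, (D,hash)→4680, (C,merge)→9240, (A,hash)→10680, (C,nl_idx)→13640, (D,nl_idx)→23000 …(+5); best=4640 via (C,hash)
  {ABD}: card=960; try (D,hash)→3080, (B,hash)→4640, (D,nl_idx)→4760, (D,merge)→5960, (A,hash)→7480, (B,merge)→9240 …(+4); best=3080 via (D,hash)
  {ABC}: card=320; try (A,hash)→4000, (C,nl_idx)→4520, (C,hash)→4600, (B,hash)→6200, (C,merge)→6800, (A,merge)→11750 …(+4); best=4000 via (A,hash)
  {BCD}: card=6400; try (D,hash)→5080, (C,hash)→10080, (D,merge)→12360, (B,hash)→13280, (D,nl_idx)→14600, (C,nl_idx)→46880 …(+5); best=5080 via (D,hash)
  {ABCD}: card=256; try (D,hash)→6000, (D,nl_idx)→6496, (C,hash)→7240, (D,merge)→8160, (C,nl_idx)→11016, (A,hash)→12080 …(+8); best=6000 via (D,hash)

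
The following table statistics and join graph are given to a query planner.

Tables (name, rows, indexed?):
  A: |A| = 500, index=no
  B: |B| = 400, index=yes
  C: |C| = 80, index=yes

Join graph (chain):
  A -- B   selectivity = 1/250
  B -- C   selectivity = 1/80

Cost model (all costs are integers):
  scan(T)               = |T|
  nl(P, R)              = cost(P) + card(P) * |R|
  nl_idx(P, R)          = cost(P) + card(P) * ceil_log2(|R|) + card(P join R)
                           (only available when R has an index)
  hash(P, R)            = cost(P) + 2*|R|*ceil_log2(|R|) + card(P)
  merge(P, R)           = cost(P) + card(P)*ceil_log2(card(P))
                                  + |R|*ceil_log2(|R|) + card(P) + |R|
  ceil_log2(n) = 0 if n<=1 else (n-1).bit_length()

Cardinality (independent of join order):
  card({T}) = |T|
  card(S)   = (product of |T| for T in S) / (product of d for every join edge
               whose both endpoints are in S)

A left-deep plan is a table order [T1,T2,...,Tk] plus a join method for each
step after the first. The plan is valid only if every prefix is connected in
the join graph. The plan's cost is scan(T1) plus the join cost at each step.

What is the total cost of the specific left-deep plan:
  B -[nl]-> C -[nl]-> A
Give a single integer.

232400

step 1: scan B: cost=400, card=400
step 2: join C via nl
    card(P join C) = 400*80/(80) = 400
    cost = 400 + 400*80 = 32400
step 3: join A via nl
    card(P join A) = 400*500/(250) = 800
    cost = 32400 + 400*500 = 232400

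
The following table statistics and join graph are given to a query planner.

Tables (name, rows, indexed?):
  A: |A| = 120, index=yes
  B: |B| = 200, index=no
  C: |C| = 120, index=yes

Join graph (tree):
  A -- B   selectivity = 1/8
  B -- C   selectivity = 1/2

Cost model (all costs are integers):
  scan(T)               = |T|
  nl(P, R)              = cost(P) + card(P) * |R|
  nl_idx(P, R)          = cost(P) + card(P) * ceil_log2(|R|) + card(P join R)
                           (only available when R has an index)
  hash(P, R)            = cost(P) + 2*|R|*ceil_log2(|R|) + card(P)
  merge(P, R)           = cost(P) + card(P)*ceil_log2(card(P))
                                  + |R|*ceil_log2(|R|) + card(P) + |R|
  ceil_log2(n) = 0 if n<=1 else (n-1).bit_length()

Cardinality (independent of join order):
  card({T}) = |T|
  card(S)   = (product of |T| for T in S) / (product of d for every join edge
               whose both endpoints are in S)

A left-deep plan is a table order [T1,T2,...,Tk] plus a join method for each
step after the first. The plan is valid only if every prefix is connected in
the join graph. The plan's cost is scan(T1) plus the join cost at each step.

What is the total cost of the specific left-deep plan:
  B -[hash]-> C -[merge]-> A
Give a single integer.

step 1: scan B: cost=200, card=200
step 2: join C via hash
    card(P join C) = 200*120/(2) = 12000
    cost = 200 + 2*120*7 + 200 = 2080
step 3: join A via merge
    card(P join A) = 12000*120/(8) = 180000
    cost = 2080 + 12000*14 + 120*7 + 12000 + 120 = 183040

183040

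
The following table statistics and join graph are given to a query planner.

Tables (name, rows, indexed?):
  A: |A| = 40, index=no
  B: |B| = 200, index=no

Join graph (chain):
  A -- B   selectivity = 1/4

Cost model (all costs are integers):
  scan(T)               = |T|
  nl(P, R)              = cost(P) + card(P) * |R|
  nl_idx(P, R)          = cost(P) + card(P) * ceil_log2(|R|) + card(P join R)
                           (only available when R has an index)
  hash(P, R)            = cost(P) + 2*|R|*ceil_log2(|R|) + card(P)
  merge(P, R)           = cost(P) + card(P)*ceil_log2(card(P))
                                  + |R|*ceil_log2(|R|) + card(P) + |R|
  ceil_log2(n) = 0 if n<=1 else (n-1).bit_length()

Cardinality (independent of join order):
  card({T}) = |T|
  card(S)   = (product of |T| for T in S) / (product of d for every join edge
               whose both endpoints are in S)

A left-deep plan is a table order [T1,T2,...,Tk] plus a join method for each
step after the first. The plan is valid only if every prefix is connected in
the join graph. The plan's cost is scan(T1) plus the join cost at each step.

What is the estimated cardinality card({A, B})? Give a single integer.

Tables in S: A(40), B(200)
Edges inside S: A-B(d=4)
numerator = 40 * 200 = 8000
denominator = 4 = 4
card(S) = 8000 / 4 = 2000

2000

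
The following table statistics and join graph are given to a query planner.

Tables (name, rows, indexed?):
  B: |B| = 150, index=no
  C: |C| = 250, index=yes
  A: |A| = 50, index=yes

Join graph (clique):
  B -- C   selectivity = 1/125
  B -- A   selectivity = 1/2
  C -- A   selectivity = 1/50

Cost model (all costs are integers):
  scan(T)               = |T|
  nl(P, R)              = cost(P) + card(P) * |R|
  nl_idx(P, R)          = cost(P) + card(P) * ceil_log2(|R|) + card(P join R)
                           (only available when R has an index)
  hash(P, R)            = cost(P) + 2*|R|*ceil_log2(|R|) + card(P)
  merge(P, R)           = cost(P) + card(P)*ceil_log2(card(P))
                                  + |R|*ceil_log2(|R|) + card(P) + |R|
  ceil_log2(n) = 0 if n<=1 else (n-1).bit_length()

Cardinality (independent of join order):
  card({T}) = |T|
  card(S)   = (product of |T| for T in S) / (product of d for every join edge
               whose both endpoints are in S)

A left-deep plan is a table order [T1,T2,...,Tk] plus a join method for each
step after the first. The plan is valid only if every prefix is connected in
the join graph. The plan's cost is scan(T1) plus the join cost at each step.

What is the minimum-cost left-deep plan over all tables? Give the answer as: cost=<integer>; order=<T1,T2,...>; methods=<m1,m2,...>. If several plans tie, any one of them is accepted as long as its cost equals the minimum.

Selinger DP (subsets sized 1..n):
  {B}: scan cost=150, card=150
  {C}: scan cost=250, card=250
  {A}: scan cost=50, card=50
  {BC}: card=300; try (C,nl_idx)→1650, (B,hash)→2900, (C,merge)→3750, (B,merge)→3850, (C,hash)→4300, (C,nl)→37650 …(+1); best=1650 via (C,nl_idx)
  {AB}: card=3750; try (A,hash)→900, (B,merge)→1750, (A,merge)→1850, (B,hash)→2500, (A,nl_idx)→4800, (B,nl)→7550 …(+1); best=900 via (A,hash)
  {AC}: card=250; try (C,nl_idx)→700, (A,hash)→1100, (A,nl_idx)→2000, (C,merge)→2650, (A,merge)→2850, (C,hash)→4100 …(+2); best=700 via (C,nl_idx)
  {ABC}: card=150; try (A,hash)→2550, (B,hash)→3350, (A,nl_idx)→3600, (B,merge)→4300, (A,merge)→5000, (C,hash)→8650 …(+5); best=2550 via (A,hash)

cost=2550; order=B,C,A; methods=nl_idx,hash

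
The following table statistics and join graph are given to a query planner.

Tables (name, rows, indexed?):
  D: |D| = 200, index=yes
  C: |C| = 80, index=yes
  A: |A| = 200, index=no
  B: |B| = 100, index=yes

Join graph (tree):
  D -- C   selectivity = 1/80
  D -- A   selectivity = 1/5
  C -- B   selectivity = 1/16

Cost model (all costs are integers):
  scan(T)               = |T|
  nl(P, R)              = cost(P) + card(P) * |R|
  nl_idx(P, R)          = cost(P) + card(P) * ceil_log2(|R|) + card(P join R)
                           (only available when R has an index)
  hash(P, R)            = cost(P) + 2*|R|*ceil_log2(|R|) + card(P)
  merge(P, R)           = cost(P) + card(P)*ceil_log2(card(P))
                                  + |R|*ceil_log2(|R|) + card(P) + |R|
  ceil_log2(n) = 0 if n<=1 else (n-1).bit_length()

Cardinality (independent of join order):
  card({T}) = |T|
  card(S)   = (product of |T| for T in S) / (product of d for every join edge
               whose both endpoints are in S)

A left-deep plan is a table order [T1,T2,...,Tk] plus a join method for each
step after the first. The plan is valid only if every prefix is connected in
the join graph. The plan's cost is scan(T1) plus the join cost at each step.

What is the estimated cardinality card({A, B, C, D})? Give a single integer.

50000

Tables in S: A(200), B(100), C(80), D(200)
Edges inside S: D-C(d=80), D-A(d=5), C-B(d=16)
numerator = 200 * 100 * 80 * 200 = 320000000
denominator = 80 * 5 * 16 = 6400
card(S) = 320000000 / 6400 = 50000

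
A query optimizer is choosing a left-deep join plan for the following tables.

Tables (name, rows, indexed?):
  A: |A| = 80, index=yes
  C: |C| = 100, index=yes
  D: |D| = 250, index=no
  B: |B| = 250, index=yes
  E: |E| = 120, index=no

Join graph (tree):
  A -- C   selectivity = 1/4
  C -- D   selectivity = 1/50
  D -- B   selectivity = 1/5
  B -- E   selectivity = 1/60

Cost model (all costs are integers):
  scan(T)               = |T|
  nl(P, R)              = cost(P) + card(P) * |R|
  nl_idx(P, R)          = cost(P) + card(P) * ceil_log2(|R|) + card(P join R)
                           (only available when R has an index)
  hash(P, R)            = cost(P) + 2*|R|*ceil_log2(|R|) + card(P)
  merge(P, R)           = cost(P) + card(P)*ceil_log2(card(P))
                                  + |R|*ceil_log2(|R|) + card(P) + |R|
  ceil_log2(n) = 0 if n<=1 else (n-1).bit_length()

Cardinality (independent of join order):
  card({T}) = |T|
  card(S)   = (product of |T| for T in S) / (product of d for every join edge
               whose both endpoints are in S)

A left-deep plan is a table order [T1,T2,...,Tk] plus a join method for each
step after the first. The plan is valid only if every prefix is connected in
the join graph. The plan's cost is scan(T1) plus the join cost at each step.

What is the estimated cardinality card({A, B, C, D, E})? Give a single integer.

1000000

Tables in S: A(80), B(250), C(100), D(250), E(120)
Edges inside S: A-C(d=4), C-D(d=50), D-B(d=5), B-E(d=60)
numerator = 80 * 250 * 100 * 250 * 120 = 60000000000
denominator = 4 * 50 * 5 * 60 = 60000
card(S) = 60000000000 / 60000 = 1000000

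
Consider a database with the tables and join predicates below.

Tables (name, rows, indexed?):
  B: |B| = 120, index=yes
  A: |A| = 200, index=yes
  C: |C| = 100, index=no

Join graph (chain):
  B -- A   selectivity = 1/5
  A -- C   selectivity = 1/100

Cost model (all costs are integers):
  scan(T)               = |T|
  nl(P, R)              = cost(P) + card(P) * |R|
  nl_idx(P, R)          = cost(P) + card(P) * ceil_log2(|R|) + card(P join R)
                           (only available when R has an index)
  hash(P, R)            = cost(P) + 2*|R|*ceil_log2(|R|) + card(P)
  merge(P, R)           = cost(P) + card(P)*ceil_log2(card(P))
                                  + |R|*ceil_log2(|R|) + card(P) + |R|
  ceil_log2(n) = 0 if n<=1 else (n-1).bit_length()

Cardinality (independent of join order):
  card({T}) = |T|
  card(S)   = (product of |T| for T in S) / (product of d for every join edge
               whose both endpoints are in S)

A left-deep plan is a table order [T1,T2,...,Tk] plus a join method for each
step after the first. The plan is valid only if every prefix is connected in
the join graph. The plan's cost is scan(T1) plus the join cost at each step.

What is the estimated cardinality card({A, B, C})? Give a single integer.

4800

Tables in S: A(200), B(120), C(100)
Edges inside S: B-A(d=5), A-C(d=100)
numerator = 200 * 120 * 100 = 2400000
denominator = 5 * 100 = 500
card(S) = 2400000 / 500 = 4800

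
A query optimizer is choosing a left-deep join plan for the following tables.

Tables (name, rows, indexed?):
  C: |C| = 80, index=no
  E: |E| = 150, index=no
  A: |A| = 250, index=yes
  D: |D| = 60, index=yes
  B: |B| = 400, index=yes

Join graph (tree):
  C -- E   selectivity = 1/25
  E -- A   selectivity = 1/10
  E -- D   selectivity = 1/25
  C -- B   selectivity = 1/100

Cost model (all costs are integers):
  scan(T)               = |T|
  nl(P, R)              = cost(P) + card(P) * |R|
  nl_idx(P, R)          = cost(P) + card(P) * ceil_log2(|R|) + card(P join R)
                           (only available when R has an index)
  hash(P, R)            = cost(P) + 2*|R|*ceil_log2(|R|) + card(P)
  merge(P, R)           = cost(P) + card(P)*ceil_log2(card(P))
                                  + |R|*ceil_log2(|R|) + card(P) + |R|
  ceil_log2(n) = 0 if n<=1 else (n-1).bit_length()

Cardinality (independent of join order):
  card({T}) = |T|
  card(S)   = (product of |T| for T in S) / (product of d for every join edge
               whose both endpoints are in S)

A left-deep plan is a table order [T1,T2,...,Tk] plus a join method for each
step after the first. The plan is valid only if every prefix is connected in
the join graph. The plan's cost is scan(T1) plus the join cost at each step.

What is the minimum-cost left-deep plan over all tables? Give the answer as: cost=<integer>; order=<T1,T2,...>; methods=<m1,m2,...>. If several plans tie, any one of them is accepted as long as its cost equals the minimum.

Selinger DP (subsets sized 1..n):
  {C}: scan cost=80, card=80
  {E}: scan cost=150, card=150
  {A}: scan cost=250, card=250
  {D}: scan cost=60, card=60
  {B}: scan cost=400, card=400
  {CE}: card=480; try (C,hash)→1420, (E,merge)→2070, (C,merge)→2140, (E,hash)→2560, (E,nl)→12080, (C,nl)→12150; best=1420 via (C,hash)
  {BC}: card=320; try (B,nl_idx)→1120, (C,hash)→1920, (B,merge)→4720, (C,merge)→5040, (B,hash)→7360, (B,nl)→32080 …(+1); best=1120 via (B,nl_idx)
  {AE}: card=3750; try (E,hash)→2900, (A,merge)→3750, (E,merge)→3850, (A,hash)→4300, (A,nl_idx)→5100, (A,nl)→37650 …(+1); best=2900 via (E,hash)
  {DE}: card=360; try (D,hash)→1020, (D,nl_idx)→1410, (E,merge)→1830, (D,merge)→1920, (E,hash)→2520, (E,nl)→9060 …(+1); best=1020 via (D,hash)
  {ACE}: card=12000; try (A,hash)→5900, (C,hash)→7770, (A,merge)→8470, (A,nl_idx)→17260, (C,merge)→52290, (A,nl)→121420 …(+1); best=5900 via (A,hash)
  {CDE}: card=1152; try (C,hash)→2500, (D,hash)→2620, (C,merge)→5260, (D,nl_idx)→5452, (D,merge)→6640, (C,nl)→29820 …(+1); best=2500 via (C,hash)
  {BCE}: card=1920; try (E,hash)→3840, (E,merge)→5670, (B,nl_idx)→7660, (B,hash)→9100, (B,merge)→10220, (E,nl)→49120 …(+1); best=3840 via (E,hash)
  {ADE}: card=9000; try (A,hash)→5380, (A,merge)→6870, (D,hash)→7370, (A,nl_idx)→12900, (D,nl_idx)→34400, (D,merge)→52070 …(+2); best=5380 via (A,hash)
  {ACDE}: card=28800; try (A,hash)→7652, (C,hash)→15500, (A,merge)→18574, (D,hash)→18620, (A,nl_idx)→40516, (D,nl_idx)→106700 …(+5); best=7652 via (A,hash)
  {ABCE}: card=48000; try (A,hash)→9760, (B,hash)→25100, (A,merge)→29130, (A,nl_idx)→67200, (B,nl_idx)→161900, (B,merge)→189900 …(+2); best=9760 via (A,hash)
  {BCDE}: card=4608; try (D,hash)→6480, (B,hash)→10852, (B,nl_idx)→17476, (D,nl_idx)→19968, (B,merge)→20324, (D,merge)→27300 …(+2); best=6480 via (D,hash)
  {ABCDE}: card=115200; try (A,hash)→15088, (B,hash)→43652, (D,hash)→58480, (A,merge)→73242, (A,nl_idx)→158544, (B,nl_idx)→382052 …(+6); best=15088 via (A,hash)

cost=15088; order=C,B,E,D,A; methods=nl_idx,hash,hash,hash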